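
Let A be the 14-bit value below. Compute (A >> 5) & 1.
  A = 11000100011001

Bit 5 is the 6th from the right.
  11000100011001
          ^
That bit is 0.

Answer: 0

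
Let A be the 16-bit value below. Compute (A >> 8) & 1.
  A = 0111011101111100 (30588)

Bit 8 is the 9th from the right.
  0111011101111100
         ^
That bit is 1.

Answer: 1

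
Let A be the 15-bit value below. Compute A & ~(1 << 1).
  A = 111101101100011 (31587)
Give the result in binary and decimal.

Mask = ~(1 << 1) = 111111111111101
Bit 1 of A is 1, so AND-ing with the mask clears it to 0.
  111101101100011
& 111111111111101
-----------------
  111101101100001

Answer: 111101101100001 (31585)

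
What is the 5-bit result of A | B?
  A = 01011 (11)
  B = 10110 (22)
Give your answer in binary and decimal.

Apply | to each column (1 where either bit is 1):
  01011
| 10110
-------
  11111

Answer: 11111 (31)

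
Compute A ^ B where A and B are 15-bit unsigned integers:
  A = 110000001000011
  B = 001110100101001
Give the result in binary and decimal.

Apply ^ to each column (1 where bits differ):
  110000001000011
^ 001110100101001
-----------------
  111110101101010

Answer: 111110101101010 (32106)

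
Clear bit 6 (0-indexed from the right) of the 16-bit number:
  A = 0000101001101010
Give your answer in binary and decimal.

Mask = ~(1 << 6) = 1111111110111111
Bit 6 of A is 1, so AND-ing with the mask clears it to 0.
  0000101001101010
& 1111111110111111
------------------
  0000101000101010

Answer: 0000101000101010 (2602)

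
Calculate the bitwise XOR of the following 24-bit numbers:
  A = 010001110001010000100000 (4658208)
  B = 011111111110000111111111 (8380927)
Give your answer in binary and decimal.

Apply ^ to each column (1 where bits differ):
  010001110001010000100000
^ 011111111110000111111111
--------------------------
  001110001111010111011111

Answer: 001110001111010111011111 (3732959)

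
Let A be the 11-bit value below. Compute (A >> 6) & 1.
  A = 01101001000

Bit 6 is the 7th from the right.
  01101001000
      ^
That bit is 1.

Answer: 1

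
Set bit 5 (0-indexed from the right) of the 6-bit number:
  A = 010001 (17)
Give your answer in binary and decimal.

Mask = 1 << 5 = 100000
Bit 5 of A is 0, so OR-ing with the mask flips it to 1.
  010001
| 100000
--------
  110001

Answer: 110001 (49)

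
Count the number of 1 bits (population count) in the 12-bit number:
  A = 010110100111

010110100111
1-bits at positions (from bit 0 = LSB): 0, 1, 2, 5, 7, 8, 10
Count = 7

Answer: 7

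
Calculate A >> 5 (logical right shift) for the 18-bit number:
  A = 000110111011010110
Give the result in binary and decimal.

Logical shift right by 5: drop the bottom 5 bit(s), prepend 5 zero(s) on the left.
  000110111011010110  ->  keep [0001101110110], discard [10110], prepend 00000
= 000000001101110110

Answer: 000000001101110110 (886)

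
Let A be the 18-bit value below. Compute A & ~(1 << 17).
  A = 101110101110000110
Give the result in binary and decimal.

Mask = ~(1 << 17) = 011111111111111111
Bit 17 of A is 1, so AND-ing with the mask clears it to 0.
  101110101110000110
& 011111111111111111
--------------------
  001110101110000110

Answer: 001110101110000110 (60294)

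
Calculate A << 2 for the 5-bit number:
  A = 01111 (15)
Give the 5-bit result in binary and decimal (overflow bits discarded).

Shift left by 2: drop the top 2 bit(s), append 2 zero(s) on the right.
  01111  ->  discard [01], keep [111], append 00
= 11100

Answer: 11100 (28)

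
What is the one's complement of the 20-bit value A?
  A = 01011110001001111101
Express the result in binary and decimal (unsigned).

Flip each bit (0->1, 1->0):
  01011110001001111101
  10100001110110000010

Answer: 10100001110110000010 (662914)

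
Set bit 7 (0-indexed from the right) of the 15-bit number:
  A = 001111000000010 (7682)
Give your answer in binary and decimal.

Mask = 1 << 7 = 000000010000000
Bit 7 of A is 0, so OR-ing with the mask flips it to 1.
  001111000000010
| 000000010000000
-----------------
  001111010000010

Answer: 001111010000010 (7810)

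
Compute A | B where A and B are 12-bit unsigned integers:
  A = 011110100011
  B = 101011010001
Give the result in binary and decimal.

Apply | to each column (1 where either bit is 1):
  011110100011
| 101011010001
--------------
  111111110011

Answer: 111111110011 (4083)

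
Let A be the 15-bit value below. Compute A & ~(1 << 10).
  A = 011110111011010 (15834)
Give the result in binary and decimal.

Mask = ~(1 << 10) = 111101111111111
Bit 10 of A is 1, so AND-ing with the mask clears it to 0.
  011110111011010
& 111101111111111
-----------------
  011100111011010

Answer: 011100111011010 (14810)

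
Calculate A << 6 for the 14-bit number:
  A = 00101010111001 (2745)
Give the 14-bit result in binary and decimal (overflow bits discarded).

Shift left by 6: drop the top 6 bit(s), append 6 zero(s) on the right.
  00101010111001  ->  discard [001010], keep [10111001], append 000000
= 10111001000000

Answer: 10111001000000 (11840)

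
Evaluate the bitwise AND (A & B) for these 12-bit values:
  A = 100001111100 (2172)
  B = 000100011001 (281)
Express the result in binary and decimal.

Apply & to each column (1 only where both bits are 1):
  100001111100
& 000100011001
--------------
  000000011000

Answer: 000000011000 (24)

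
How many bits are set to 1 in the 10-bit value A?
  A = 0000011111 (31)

0000011111
1-bits at positions (from bit 0 = LSB): 0, 1, 2, 3, 4
Count = 5

Answer: 5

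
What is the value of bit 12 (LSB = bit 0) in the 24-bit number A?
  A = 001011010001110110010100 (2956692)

Bit 12 is the 13th from the right.
  001011010001110110010100
             ^
That bit is 1.

Answer: 1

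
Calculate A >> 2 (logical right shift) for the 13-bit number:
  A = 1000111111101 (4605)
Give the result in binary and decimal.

Logical shift right by 2: drop the bottom 2 bit(s), prepend 2 zero(s) on the left.
  1000111111101  ->  keep [10001111111], discard [01], prepend 00
= 0010001111111

Answer: 0010001111111 (1151)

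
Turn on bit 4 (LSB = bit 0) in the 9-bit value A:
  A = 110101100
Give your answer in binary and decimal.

Mask = 1 << 4 = 000010000
Bit 4 of A is 0, so OR-ing with the mask flips it to 1.
  110101100
| 000010000
-----------
  110111100

Answer: 110111100 (444)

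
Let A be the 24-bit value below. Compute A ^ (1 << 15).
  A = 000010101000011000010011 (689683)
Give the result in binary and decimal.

Mask = 1 << 15 = 000000001000000000000000
Bit 15 of A is 1; XOR with the mask flips it to 0.
  000010101000011000010011
^ 000000001000000000000000
--------------------------
  000010100000011000010011

Answer: 000010100000011000010011 (656915)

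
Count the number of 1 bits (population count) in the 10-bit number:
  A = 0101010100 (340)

0101010100
1-bits at positions (from bit 0 = LSB): 2, 4, 6, 8
Count = 4

Answer: 4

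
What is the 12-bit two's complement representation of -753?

1. Binary of +753:  001011110001
2. Invert bits:     110100001110
3. Add 1:           110100001111

Answer: 110100001111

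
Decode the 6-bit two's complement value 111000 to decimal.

MSB is 1, so the value is negative. Find the magnitude:
1. Invert bits:  000111
2. Add 1:        001000  = 8
3. Apply sign:   -8

Answer: -8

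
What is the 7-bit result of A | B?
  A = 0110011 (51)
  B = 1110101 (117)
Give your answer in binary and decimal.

Apply | to each column (1 where either bit is 1):
  0110011
| 1110101
---------
  1110111

Answer: 1110111 (119)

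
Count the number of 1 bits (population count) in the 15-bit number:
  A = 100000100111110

100000100111110
1-bits at positions (from bit 0 = LSB): 1, 2, 3, 4, 5, 8, 14
Count = 7

Answer: 7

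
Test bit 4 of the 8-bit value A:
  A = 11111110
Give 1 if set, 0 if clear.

Bit 4 is the 5th from the right.
  11111110
     ^
That bit is 1.

Answer: 1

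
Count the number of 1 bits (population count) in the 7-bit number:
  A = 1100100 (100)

1100100
1-bits at positions (from bit 0 = LSB): 2, 5, 6
Count = 3

Answer: 3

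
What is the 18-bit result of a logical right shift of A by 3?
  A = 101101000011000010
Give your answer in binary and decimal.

Logical shift right by 3: drop the bottom 3 bit(s), prepend 3 zero(s) on the left.
  101101000011000010  ->  keep [101101000011000], discard [010], prepend 000
= 000101101000011000

Answer: 000101101000011000 (23064)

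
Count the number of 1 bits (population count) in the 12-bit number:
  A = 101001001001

101001001001
1-bits at positions (from bit 0 = LSB): 0, 3, 6, 9, 11
Count = 5

Answer: 5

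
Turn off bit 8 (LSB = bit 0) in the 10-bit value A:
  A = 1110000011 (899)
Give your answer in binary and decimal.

Mask = ~(1 << 8) = 1011111111
Bit 8 of A is 1, so AND-ing with the mask clears it to 0.
  1110000011
& 1011111111
------------
  1010000011

Answer: 1010000011 (643)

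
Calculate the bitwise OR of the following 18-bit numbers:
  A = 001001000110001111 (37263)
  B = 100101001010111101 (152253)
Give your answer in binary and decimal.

Apply | to each column (1 where either bit is 1):
  001001000110001111
| 100101001010111101
--------------------
  101101001110111111

Answer: 101101001110111111 (185279)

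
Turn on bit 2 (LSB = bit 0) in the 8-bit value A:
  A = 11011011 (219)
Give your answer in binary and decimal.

Mask = 1 << 2 = 00000100
Bit 2 of A is 0, so OR-ing with the mask flips it to 1.
  11011011
| 00000100
----------
  11011111

Answer: 11011111 (223)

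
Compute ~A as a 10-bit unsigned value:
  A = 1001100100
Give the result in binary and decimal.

Flip each bit (0->1, 1->0):
  1001100100
  0110011011

Answer: 0110011011 (411)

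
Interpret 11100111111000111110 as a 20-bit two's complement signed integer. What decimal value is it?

MSB is 1, so the value is negative. Find the magnitude:
1. Invert bits:  00011000000111000001
2. Add 1:        00011000000111000010  = 98754
3. Apply sign:   -98754

Answer: -98754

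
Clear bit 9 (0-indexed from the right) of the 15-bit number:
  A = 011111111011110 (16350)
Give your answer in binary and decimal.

Mask = ~(1 << 9) = 111110111111111
Bit 9 of A is 1, so AND-ing with the mask clears it to 0.
  011111111011110
& 111110111111111
-----------------
  011110111011110

Answer: 011110111011110 (15838)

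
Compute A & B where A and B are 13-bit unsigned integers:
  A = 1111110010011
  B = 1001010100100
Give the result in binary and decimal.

Apply & to each column (1 only where both bits are 1):
  1111110010011
& 1001010100100
---------------
  1001010000000

Answer: 1001010000000 (4736)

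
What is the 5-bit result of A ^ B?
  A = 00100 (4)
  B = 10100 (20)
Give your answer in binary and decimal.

Apply ^ to each column (1 where bits differ):
  00100
^ 10100
-------
  10000

Answer: 10000 (16)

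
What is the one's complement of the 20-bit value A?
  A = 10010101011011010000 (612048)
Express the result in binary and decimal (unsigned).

Flip each bit (0->1, 1->0):
  10010101011011010000
  01101010100100101111

Answer: 01101010100100101111 (436527)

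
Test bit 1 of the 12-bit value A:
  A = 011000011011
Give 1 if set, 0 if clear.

Bit 1 is the 2nd from the right.
  011000011011
            ^
That bit is 1.

Answer: 1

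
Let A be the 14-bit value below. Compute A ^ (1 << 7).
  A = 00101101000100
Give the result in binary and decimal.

Mask = 1 << 7 = 00000010000000
Bit 7 of A is 0; XOR with the mask flips it to 1.
  00101101000100
^ 00000010000000
----------------
  00101111000100

Answer: 00101111000100 (3012)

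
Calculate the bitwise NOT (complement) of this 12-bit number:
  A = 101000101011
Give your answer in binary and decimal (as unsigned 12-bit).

Flip each bit (0->1, 1->0):
  101000101011
  010111010100

Answer: 010111010100 (1492)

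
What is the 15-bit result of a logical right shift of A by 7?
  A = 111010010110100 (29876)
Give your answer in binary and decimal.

Logical shift right by 7: drop the bottom 7 bit(s), prepend 7 zero(s) on the left.
  111010010110100  ->  keep [11101001], discard [0110100], prepend 0000000
= 000000011101001

Answer: 000000011101001 (233)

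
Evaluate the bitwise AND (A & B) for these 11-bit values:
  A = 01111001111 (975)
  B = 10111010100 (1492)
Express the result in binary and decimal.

Apply & to each column (1 only where both bits are 1):
  01111001111
& 10111010100
-------------
  00111000100

Answer: 00111000100 (452)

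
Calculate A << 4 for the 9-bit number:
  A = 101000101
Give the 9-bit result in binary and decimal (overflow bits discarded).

Shift left by 4: drop the top 4 bit(s), append 4 zero(s) on the right.
  101000101  ->  discard [1010], keep [00101], append 0000
= 001010000

Answer: 001010000 (80)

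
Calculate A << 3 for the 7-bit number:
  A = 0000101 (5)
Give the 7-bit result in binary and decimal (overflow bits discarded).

Shift left by 3: drop the top 3 bit(s), append 3 zero(s) on the right.
  0000101  ->  discard [000], keep [0101], append 000
= 0101000

Answer: 0101000 (40)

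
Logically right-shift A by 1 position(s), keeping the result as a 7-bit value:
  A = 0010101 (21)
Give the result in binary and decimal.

Logical shift right by 1: drop the bottom 1 bit(s), prepend 1 zero(s) on the left.
  0010101  ->  keep [001010], discard [1], prepend 0
= 0001010

Answer: 0001010 (10)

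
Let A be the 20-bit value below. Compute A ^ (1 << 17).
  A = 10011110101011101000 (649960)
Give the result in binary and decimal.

Mask = 1 << 17 = 00100000000000000000
Bit 17 of A is 0; XOR with the mask flips it to 1.
  10011110101011101000
^ 00100000000000000000
----------------------
  10111110101011101000

Answer: 10111110101011101000 (781032)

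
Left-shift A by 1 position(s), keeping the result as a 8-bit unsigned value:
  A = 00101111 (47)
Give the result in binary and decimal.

Shift left by 1: drop the top 1 bit(s), append 1 zero(s) on the right.
  00101111  ->  discard [0], keep [0101111], append 0
= 01011110

Answer: 01011110 (94)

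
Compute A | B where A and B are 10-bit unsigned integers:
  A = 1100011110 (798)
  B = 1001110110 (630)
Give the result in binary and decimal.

Apply | to each column (1 where either bit is 1):
  1100011110
| 1001110110
------------
  1101111110

Answer: 1101111110 (894)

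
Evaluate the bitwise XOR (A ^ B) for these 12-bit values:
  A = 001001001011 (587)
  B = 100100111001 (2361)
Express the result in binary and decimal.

Apply ^ to each column (1 where bits differ):
  001001001011
^ 100100111001
--------------
  101101110010

Answer: 101101110010 (2930)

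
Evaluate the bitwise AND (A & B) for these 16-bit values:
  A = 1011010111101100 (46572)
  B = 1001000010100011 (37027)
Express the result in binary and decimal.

Apply & to each column (1 only where both bits are 1):
  1011010111101100
& 1001000010100011
------------------
  1001000010100000

Answer: 1001000010100000 (37024)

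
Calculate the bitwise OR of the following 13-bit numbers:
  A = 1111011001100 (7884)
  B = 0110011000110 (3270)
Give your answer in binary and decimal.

Apply | to each column (1 where either bit is 1):
  1111011001100
| 0110011000110
---------------
  1111011001110

Answer: 1111011001110 (7886)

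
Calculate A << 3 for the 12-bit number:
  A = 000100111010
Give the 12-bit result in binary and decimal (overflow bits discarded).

Shift left by 3: drop the top 3 bit(s), append 3 zero(s) on the right.
  000100111010  ->  discard [000], keep [100111010], append 000
= 100111010000

Answer: 100111010000 (2512)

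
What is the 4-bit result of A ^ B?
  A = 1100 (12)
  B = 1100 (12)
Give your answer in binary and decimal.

Apply ^ to each column (1 where bits differ):
  1100
^ 1100
------
  0000

Answer: 0000 (0)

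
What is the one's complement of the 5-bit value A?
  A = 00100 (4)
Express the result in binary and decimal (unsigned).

Flip each bit (0->1, 1->0):
  00100
  11011

Answer: 11011 (27)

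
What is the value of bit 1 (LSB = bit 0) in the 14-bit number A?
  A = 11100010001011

Bit 1 is the 2nd from the right.
  11100010001011
              ^
That bit is 1.

Answer: 1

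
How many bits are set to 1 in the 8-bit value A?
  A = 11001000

11001000
1-bits at positions (from bit 0 = LSB): 3, 6, 7
Count = 3

Answer: 3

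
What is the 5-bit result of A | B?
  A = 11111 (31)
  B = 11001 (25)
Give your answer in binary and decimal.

Apply | to each column (1 where either bit is 1):
  11111
| 11001
-------
  11111

Answer: 11111 (31)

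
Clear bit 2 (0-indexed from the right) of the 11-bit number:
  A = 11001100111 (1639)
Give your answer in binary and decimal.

Mask = ~(1 << 2) = 11111111011
Bit 2 of A is 1, so AND-ing with the mask clears it to 0.
  11001100111
& 11111111011
-------------
  11001100011

Answer: 11001100011 (1635)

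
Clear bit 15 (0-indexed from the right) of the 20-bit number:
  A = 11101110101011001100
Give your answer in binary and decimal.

Mask = ~(1 << 15) = 11110111111111111111
Bit 15 of A is 1, so AND-ing with the mask clears it to 0.
  11101110101011001100
& 11110111111111111111
----------------------
  11100110101011001100

Answer: 11100110101011001100 (944844)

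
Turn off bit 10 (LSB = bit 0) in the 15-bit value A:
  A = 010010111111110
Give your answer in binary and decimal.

Mask = ~(1 << 10) = 111101111111111
Bit 10 of A is 1, so AND-ing with the mask clears it to 0.
  010010111111110
& 111101111111111
-----------------
  010000111111110

Answer: 010000111111110 (8702)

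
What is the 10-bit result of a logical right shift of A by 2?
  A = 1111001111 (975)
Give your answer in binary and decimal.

Logical shift right by 2: drop the bottom 2 bit(s), prepend 2 zero(s) on the left.
  1111001111  ->  keep [11110011], discard [11], prepend 00
= 0011110011

Answer: 0011110011 (243)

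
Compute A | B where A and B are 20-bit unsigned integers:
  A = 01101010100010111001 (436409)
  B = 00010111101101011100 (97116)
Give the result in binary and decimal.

Apply | to each column (1 where either bit is 1):
  01101010100010111001
| 00010111101101011100
----------------------
  01111111101111111101

Answer: 01111111101111111101 (523261)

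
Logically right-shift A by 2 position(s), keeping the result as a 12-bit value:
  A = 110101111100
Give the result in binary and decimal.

Logical shift right by 2: drop the bottom 2 bit(s), prepend 2 zero(s) on the left.
  110101111100  ->  keep [1101011111], discard [00], prepend 00
= 001101011111

Answer: 001101011111 (863)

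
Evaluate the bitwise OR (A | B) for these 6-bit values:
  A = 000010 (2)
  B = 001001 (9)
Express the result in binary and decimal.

Apply | to each column (1 where either bit is 1):
  000010
| 001001
--------
  001011

Answer: 001011 (11)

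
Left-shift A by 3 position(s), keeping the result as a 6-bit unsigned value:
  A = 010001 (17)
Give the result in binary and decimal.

Shift left by 3: drop the top 3 bit(s), append 3 zero(s) on the right.
  010001  ->  discard [010], keep [001], append 000
= 001000

Answer: 001000 (8)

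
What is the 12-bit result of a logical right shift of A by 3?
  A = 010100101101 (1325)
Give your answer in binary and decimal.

Logical shift right by 3: drop the bottom 3 bit(s), prepend 3 zero(s) on the left.
  010100101101  ->  keep [010100101], discard [101], prepend 000
= 000010100101

Answer: 000010100101 (165)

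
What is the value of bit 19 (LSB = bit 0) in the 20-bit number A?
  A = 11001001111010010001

Bit 19 is the 20th from the right.
  11001001111010010001
  ^
That bit is 1.

Answer: 1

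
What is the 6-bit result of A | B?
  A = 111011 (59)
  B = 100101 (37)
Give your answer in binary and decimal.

Apply | to each column (1 where either bit is 1):
  111011
| 100101
--------
  111111

Answer: 111111 (63)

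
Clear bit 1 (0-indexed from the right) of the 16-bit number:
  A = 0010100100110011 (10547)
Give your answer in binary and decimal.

Mask = ~(1 << 1) = 1111111111111101
Bit 1 of A is 1, so AND-ing with the mask clears it to 0.
  0010100100110011
& 1111111111111101
------------------
  0010100100110001

Answer: 0010100100110001 (10545)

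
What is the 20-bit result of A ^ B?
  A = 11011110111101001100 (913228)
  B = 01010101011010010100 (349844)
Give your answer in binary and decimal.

Apply ^ to each column (1 where bits differ):
  11011110111101001100
^ 01010101011010010100
----------------------
  10001011100111011000

Answer: 10001011100111011000 (571864)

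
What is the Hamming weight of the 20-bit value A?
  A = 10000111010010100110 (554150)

10000111010010100110
1-bits at positions (from bit 0 = LSB): 1, 2, 5, 7, 10, 12, 13, 14, 19
Count = 9

Answer: 9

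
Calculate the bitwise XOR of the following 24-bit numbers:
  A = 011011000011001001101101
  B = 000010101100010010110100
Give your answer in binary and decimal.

Apply ^ to each column (1 where bits differ):
  011011000011001001101101
^ 000010101100010010110100
--------------------------
  011001101111011011011001

Answer: 011001101111011011011001 (6747865)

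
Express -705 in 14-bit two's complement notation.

1. Binary of +705:  00001011000001
2. Invert bits:     11110100111110
3. Add 1:           11110100111111

Answer: 11110100111111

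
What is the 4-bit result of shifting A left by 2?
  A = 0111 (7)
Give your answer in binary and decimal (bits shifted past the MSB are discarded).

Shift left by 2: drop the top 2 bit(s), append 2 zero(s) on the right.
  0111  ->  discard [01], keep [11], append 00
= 1100

Answer: 1100 (12)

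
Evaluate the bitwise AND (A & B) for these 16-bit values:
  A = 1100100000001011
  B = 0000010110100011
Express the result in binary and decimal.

Apply & to each column (1 only where both bits are 1):
  1100100000001011
& 0000010110100011
------------------
  0000000000000011

Answer: 0000000000000011 (3)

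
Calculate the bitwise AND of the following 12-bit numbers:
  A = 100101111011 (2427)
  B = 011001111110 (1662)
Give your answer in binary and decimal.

Apply & to each column (1 only where both bits are 1):
  100101111011
& 011001111110
--------------
  000001111010

Answer: 000001111010 (122)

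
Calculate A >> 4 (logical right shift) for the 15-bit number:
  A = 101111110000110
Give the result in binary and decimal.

Logical shift right by 4: drop the bottom 4 bit(s), prepend 4 zero(s) on the left.
  101111110000110  ->  keep [10111111000], discard [0110], prepend 0000
= 000010111111000

Answer: 000010111111000 (1528)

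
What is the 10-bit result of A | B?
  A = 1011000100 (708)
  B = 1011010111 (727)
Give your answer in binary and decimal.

Apply | to each column (1 where either bit is 1):
  1011000100
| 1011010111
------------
  1011010111

Answer: 1011010111 (727)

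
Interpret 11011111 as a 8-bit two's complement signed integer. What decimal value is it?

MSB is 1, so the value is negative. Find the magnitude:
1. Invert bits:  00100000
2. Add 1:        00100001  = 33
3. Apply sign:   -33

Answer: -33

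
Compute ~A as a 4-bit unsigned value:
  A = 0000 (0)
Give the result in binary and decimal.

Flip each bit (0->1, 1->0):
  0000
  1111

Answer: 1111 (15)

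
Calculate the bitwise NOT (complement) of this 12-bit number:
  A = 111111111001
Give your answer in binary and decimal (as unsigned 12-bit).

Flip each bit (0->1, 1->0):
  111111111001
  000000000110

Answer: 000000000110 (6)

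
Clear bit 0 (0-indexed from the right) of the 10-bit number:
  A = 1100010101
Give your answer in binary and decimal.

Mask = ~(1 << 0) = 1111111110
Bit 0 of A is 1, so AND-ing with the mask clears it to 0.
  1100010101
& 1111111110
------------
  1100010100

Answer: 1100010100 (788)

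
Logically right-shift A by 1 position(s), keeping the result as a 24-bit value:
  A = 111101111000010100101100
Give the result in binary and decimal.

Logical shift right by 1: drop the bottom 1 bit(s), prepend 1 zero(s) on the left.
  111101111000010100101100  ->  keep [11110111100001010010110], discard [0], prepend 0
= 011110111100001010010110

Answer: 011110111100001010010110 (8110742)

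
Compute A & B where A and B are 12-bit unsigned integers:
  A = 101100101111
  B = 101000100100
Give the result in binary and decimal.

Apply & to each column (1 only where both bits are 1):
  101100101111
& 101000100100
--------------
  101000100100

Answer: 101000100100 (2596)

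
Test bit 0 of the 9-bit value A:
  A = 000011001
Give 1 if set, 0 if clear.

Bit 0 is the 1st from the right.
  000011001
          ^
That bit is 1.

Answer: 1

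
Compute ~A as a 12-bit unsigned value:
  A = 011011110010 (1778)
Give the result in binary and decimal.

Flip each bit (0->1, 1->0):
  011011110010
  100100001101

Answer: 100100001101 (2317)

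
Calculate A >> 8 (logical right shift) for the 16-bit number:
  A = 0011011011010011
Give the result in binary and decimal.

Logical shift right by 8: drop the bottom 8 bit(s), prepend 8 zero(s) on the left.
  0011011011010011  ->  keep [00110110], discard [11010011], prepend 00000000
= 0000000000110110

Answer: 0000000000110110 (54)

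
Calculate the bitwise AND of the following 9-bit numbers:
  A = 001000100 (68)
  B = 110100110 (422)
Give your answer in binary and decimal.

Apply & to each column (1 only where both bits are 1):
  001000100
& 110100110
-----------
  000000100

Answer: 000000100 (4)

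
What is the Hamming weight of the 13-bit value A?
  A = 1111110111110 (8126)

1111110111110
1-bits at positions (from bit 0 = LSB): 1, 2, 3, 4, 5, 7, 8, 9, 10, 11, 12
Count = 11

Answer: 11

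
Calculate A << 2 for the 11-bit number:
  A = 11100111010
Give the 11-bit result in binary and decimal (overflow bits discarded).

Shift left by 2: drop the top 2 bit(s), append 2 zero(s) on the right.
  11100111010  ->  discard [11], keep [100111010], append 00
= 10011101000

Answer: 10011101000 (1256)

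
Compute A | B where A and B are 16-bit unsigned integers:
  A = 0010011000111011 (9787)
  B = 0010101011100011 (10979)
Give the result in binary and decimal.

Apply | to each column (1 where either bit is 1):
  0010011000111011
| 0010101011100011
------------------
  0010111011111011

Answer: 0010111011111011 (12027)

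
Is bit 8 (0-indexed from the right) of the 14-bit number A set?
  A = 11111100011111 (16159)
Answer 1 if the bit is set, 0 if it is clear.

Bit 8 is the 9th from the right.
  11111100011111
       ^
That bit is 1.

Answer: 1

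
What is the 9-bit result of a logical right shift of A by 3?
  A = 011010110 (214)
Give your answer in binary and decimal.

Logical shift right by 3: drop the bottom 3 bit(s), prepend 3 zero(s) on the left.
  011010110  ->  keep [011010], discard [110], prepend 000
= 000011010

Answer: 000011010 (26)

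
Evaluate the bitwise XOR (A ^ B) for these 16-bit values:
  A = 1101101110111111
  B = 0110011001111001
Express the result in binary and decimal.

Apply ^ to each column (1 where bits differ):
  1101101110111111
^ 0110011001111001
------------------
  1011110111000110

Answer: 1011110111000110 (48582)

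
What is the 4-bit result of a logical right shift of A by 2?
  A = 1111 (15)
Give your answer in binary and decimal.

Logical shift right by 2: drop the bottom 2 bit(s), prepend 2 zero(s) on the left.
  1111  ->  keep [11], discard [11], prepend 00
= 0011

Answer: 0011 (3)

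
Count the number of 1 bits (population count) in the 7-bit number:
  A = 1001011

1001011
1-bits at positions (from bit 0 = LSB): 0, 1, 3, 6
Count = 4

Answer: 4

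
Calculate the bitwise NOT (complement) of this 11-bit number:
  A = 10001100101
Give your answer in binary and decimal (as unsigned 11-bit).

Flip each bit (0->1, 1->0):
  10001100101
  01110011010

Answer: 01110011010 (922)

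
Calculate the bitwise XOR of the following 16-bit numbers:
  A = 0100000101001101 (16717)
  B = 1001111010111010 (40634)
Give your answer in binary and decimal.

Apply ^ to each column (1 where bits differ):
  0100000101001101
^ 1001111010111010
------------------
  1101111111110111

Answer: 1101111111110111 (57335)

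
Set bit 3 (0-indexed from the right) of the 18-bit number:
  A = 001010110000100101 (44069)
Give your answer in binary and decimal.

Mask = 1 << 3 = 000000000000001000
Bit 3 of A is 0, so OR-ing with the mask flips it to 1.
  001010110000100101
| 000000000000001000
--------------------
  001010110000101101

Answer: 001010110000101101 (44077)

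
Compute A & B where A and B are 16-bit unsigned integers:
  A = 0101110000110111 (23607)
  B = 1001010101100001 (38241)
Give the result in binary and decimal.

Apply & to each column (1 only where both bits are 1):
  0101110000110111
& 1001010101100001
------------------
  0001010000100001

Answer: 0001010000100001 (5153)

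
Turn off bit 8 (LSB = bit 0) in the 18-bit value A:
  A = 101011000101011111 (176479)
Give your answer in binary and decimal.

Mask = ~(1 << 8) = 111111111011111111
Bit 8 of A is 1, so AND-ing with the mask clears it to 0.
  101011000101011111
& 111111111011111111
--------------------
  101011000001011111

Answer: 101011000001011111 (176223)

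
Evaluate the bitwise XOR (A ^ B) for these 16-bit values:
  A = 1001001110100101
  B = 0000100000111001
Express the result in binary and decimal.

Apply ^ to each column (1 where bits differ):
  1001001110100101
^ 0000100000111001
------------------
  1001101110011100

Answer: 1001101110011100 (39836)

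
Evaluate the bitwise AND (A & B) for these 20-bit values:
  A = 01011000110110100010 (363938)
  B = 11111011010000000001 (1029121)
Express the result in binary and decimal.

Apply & to each column (1 only where both bits are 1):
  01011000110110100010
& 11111011010000000001
----------------------
  01011000010000000000

Answer: 01011000010000000000 (361472)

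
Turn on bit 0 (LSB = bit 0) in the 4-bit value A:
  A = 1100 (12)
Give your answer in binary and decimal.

Mask = 1 << 0 = 0001
Bit 0 of A is 0, so OR-ing with the mask flips it to 1.
  1100
| 0001
------
  1101

Answer: 1101 (13)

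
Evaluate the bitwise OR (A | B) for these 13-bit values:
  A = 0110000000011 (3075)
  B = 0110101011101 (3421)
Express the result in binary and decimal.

Apply | to each column (1 where either bit is 1):
  0110000000011
| 0110101011101
---------------
  0110101011111

Answer: 0110101011111 (3423)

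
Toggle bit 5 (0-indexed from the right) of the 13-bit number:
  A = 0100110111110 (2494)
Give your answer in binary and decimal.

Mask = 1 << 5 = 0000000100000
Bit 5 of A is 1; XOR with the mask flips it to 0.
  0100110111110
^ 0000000100000
---------------
  0100110011110

Answer: 0100110011110 (2462)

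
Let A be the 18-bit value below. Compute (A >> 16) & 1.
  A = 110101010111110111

Bit 16 is the 17th from the right.
  110101010111110111
   ^
That bit is 1.

Answer: 1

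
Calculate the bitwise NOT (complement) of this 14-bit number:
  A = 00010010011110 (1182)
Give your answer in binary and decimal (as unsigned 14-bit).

Flip each bit (0->1, 1->0):
  00010010011110
  11101101100001

Answer: 11101101100001 (15201)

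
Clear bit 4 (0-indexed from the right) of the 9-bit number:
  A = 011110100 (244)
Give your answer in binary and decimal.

Mask = ~(1 << 4) = 111101111
Bit 4 of A is 1, so AND-ing with the mask clears it to 0.
  011110100
& 111101111
-----------
  011100100

Answer: 011100100 (228)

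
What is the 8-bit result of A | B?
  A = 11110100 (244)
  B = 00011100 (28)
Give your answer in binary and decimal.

Apply | to each column (1 where either bit is 1):
  11110100
| 00011100
----------
  11111100

Answer: 11111100 (252)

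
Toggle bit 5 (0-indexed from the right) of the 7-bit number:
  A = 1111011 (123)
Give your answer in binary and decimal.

Mask = 1 << 5 = 0100000
Bit 5 of A is 1; XOR with the mask flips it to 0.
  1111011
^ 0100000
---------
  1011011

Answer: 1011011 (91)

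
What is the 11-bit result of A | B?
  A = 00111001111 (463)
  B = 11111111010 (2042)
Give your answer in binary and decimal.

Apply | to each column (1 where either bit is 1):
  00111001111
| 11111111010
-------------
  11111111111

Answer: 11111111111 (2047)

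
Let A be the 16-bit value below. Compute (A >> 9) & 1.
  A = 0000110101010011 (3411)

Bit 9 is the 10th from the right.
  0000110101010011
        ^
That bit is 0.

Answer: 0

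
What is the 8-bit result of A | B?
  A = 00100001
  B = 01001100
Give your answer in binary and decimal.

Apply | to each column (1 where either bit is 1):
  00100001
| 01001100
----------
  01101101

Answer: 01101101 (109)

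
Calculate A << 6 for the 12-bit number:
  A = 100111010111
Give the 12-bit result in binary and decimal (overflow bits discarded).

Shift left by 6: drop the top 6 bit(s), append 6 zero(s) on the right.
  100111010111  ->  discard [100111], keep [010111], append 000000
= 010111000000

Answer: 010111000000 (1472)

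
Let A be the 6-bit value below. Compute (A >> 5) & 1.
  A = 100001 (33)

Bit 5 is the 6th from the right.
  100001
  ^
That bit is 1.

Answer: 1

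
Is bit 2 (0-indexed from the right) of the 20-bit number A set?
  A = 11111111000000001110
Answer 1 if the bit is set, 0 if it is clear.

Bit 2 is the 3rd from the right.
  11111111000000001110
                   ^
That bit is 1.

Answer: 1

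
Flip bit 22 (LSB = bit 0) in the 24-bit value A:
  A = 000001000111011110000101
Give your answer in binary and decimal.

Mask = 1 << 22 = 010000000000000000000000
Bit 22 of A is 0; XOR with the mask flips it to 1.
  000001000111011110000101
^ 010000000000000000000000
--------------------------
  010001000111011110000101

Answer: 010001000111011110000101 (4487045)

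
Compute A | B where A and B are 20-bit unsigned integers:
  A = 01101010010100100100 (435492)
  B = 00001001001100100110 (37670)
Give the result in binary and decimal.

Apply | to each column (1 where either bit is 1):
  01101010010100100100
| 00001001001100100110
----------------------
  01101011011100100110

Answer: 01101011011100100110 (440102)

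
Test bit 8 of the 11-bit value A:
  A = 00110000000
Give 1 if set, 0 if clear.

Bit 8 is the 9th from the right.
  00110000000
    ^
That bit is 1.

Answer: 1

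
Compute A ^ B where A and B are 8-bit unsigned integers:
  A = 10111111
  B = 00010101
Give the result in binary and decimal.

Apply ^ to each column (1 where bits differ):
  10111111
^ 00010101
----------
  10101010

Answer: 10101010 (170)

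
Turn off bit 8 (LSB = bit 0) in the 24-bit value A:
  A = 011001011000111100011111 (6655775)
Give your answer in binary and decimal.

Mask = ~(1 << 8) = 111111111111111011111111
Bit 8 of A is 1, so AND-ing with the mask clears it to 0.
  011001011000111100011111
& 111111111111111011111111
--------------------------
  011001011000111000011111

Answer: 011001011000111000011111 (6655519)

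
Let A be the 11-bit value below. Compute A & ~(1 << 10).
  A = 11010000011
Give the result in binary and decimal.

Mask = ~(1 << 10) = 01111111111
Bit 10 of A is 1, so AND-ing with the mask clears it to 0.
  11010000011
& 01111111111
-------------
  01010000011

Answer: 01010000011 (643)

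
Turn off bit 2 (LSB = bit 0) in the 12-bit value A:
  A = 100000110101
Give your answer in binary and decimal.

Mask = ~(1 << 2) = 111111111011
Bit 2 of A is 1, so AND-ing with the mask clears it to 0.
  100000110101
& 111111111011
--------------
  100000110001

Answer: 100000110001 (2097)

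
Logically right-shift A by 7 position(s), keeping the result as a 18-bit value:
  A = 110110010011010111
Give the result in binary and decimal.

Logical shift right by 7: drop the bottom 7 bit(s), prepend 7 zero(s) on the left.
  110110010011010111  ->  keep [11011001001], discard [1010111], prepend 0000000
= 000000011011001001

Answer: 000000011011001001 (1737)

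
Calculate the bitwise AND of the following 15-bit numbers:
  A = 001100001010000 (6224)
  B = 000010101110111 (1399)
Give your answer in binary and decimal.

Apply & to each column (1 only where both bits are 1):
  001100001010000
& 000010101110111
-----------------
  000000001010000

Answer: 000000001010000 (80)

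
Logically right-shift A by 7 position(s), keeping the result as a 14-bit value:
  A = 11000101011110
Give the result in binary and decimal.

Logical shift right by 7: drop the bottom 7 bit(s), prepend 7 zero(s) on the left.
  11000101011110  ->  keep [1100010], discard [1011110], prepend 0000000
= 00000001100010

Answer: 00000001100010 (98)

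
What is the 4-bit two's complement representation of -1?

1. Binary of +1:  0001
2. Invert bits:     1110
3. Add 1:           1111

Answer: 1111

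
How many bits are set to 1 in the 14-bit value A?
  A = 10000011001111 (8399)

10000011001111
1-bits at positions (from bit 0 = LSB): 0, 1, 2, 3, 6, 7, 13
Count = 7

Answer: 7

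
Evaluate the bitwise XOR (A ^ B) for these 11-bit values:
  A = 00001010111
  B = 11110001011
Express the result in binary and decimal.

Apply ^ to each column (1 where bits differ):
  00001010111
^ 11110001011
-------------
  11111011100

Answer: 11111011100 (2012)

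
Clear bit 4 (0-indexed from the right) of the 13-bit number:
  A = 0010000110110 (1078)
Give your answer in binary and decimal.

Mask = ~(1 << 4) = 1111111101111
Bit 4 of A is 1, so AND-ing with the mask clears it to 0.
  0010000110110
& 1111111101111
---------------
  0010000100110

Answer: 0010000100110 (1062)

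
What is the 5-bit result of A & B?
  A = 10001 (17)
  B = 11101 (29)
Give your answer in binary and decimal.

Apply & to each column (1 only where both bits are 1):
  10001
& 11101
-------
  10001

Answer: 10001 (17)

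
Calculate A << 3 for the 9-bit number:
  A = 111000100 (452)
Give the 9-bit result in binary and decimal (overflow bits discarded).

Shift left by 3: drop the top 3 bit(s), append 3 zero(s) on the right.
  111000100  ->  discard [111], keep [000100], append 000
= 000100000

Answer: 000100000 (32)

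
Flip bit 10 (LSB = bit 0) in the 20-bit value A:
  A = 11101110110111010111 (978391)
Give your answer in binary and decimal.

Mask = 1 << 10 = 00000000010000000000
Bit 10 of A is 1; XOR with the mask flips it to 0.
  11101110110111010111
^ 00000000010000000000
----------------------
  11101110100111010111

Answer: 11101110100111010111 (977367)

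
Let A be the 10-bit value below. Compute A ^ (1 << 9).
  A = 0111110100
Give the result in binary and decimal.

Mask = 1 << 9 = 1000000000
Bit 9 of A is 0; XOR with the mask flips it to 1.
  0111110100
^ 1000000000
------------
  1111110100

Answer: 1111110100 (1012)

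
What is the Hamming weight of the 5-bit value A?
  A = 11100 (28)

11100
1-bits at positions (from bit 0 = LSB): 2, 3, 4
Count = 3

Answer: 3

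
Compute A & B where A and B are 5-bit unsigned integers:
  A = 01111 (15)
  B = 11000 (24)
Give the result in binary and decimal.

Apply & to each column (1 only where both bits are 1):
  01111
& 11000
-------
  01000

Answer: 01000 (8)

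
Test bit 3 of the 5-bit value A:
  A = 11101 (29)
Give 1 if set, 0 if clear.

Bit 3 is the 4th from the right.
  11101
   ^
That bit is 1.

Answer: 1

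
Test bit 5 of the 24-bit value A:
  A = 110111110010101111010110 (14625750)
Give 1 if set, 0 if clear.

Bit 5 is the 6th from the right.
  110111110010101111010110
                    ^
That bit is 0.

Answer: 0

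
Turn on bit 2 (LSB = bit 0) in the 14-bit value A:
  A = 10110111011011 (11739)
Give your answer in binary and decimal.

Mask = 1 << 2 = 00000000000100
Bit 2 of A is 0, so OR-ing with the mask flips it to 1.
  10110111011011
| 00000000000100
----------------
  10110111011111

Answer: 10110111011111 (11743)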